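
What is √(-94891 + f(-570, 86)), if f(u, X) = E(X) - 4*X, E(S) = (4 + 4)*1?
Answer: 11*I*√787 ≈ 308.59*I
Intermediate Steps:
E(S) = 8 (E(S) = 8*1 = 8)
f(u, X) = 8 - 4*X
√(-94891 + f(-570, 86)) = √(-94891 + (8 - 4*86)) = √(-94891 + (8 - 344)) = √(-94891 - 336) = √(-95227) = 11*I*√787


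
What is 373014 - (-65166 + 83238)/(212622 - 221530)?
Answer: 830706696/2227 ≈ 3.7302e+5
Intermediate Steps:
373014 - (-65166 + 83238)/(212622 - 221530) = 373014 - 18072/(-8908) = 373014 - 18072*(-1)/8908 = 373014 - 1*(-4518/2227) = 373014 + 4518/2227 = 830706696/2227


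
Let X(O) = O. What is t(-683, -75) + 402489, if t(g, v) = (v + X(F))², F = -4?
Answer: 408730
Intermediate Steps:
t(g, v) = (-4 + v)² (t(g, v) = (v - 4)² = (-4 + v)²)
t(-683, -75) + 402489 = (-4 - 75)² + 402489 = (-79)² + 402489 = 6241 + 402489 = 408730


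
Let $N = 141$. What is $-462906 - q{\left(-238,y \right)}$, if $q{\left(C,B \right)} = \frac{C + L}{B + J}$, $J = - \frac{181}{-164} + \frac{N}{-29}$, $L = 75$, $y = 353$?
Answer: $- \frac{768882850430}{1660993} \approx -4.6291 \cdot 10^{5}$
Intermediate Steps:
$J = - \frac{17875}{4756}$ ($J = - \frac{181}{-164} + \frac{141}{-29} = \left(-181\right) \left(- \frac{1}{164}\right) + 141 \left(- \frac{1}{29}\right) = \frac{181}{164} - \frac{141}{29} = - \frac{17875}{4756} \approx -3.7584$)
$q{\left(C,B \right)} = \frac{75 + C}{- \frac{17875}{4756} + B}$ ($q{\left(C,B \right)} = \frac{C + 75}{B - \frac{17875}{4756}} = \frac{75 + C}{- \frac{17875}{4756} + B}$)
$-462906 - q{\left(-238,y \right)} = -462906 - \frac{4756 \left(75 - 238\right)}{-17875 + 4756 \cdot 353} = -462906 - 4756 \frac{1}{-17875 + 1678868} \left(-163\right) = -462906 - 4756 \cdot \frac{1}{1660993} \left(-163\right) = -462906 - - \frac{775228}{1660993} = -462906 + \frac{775228}{1660993} = - \frac{768882850430}{1660993}$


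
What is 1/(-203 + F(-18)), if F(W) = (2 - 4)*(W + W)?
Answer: -1/131 ≈ -0.0076336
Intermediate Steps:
F(W) = -4*W
1/(-203 + F(-18)) = 1/(-203 - 4*(-18)) = 1/(-203 + 72) = 1/(-131) = -1/131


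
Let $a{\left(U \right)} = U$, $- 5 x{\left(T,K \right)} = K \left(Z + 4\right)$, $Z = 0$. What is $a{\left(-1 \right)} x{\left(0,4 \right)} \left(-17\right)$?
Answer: $- \frac{272}{5} \approx -54.4$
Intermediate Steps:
$x{\left(T,K \right)} = - \frac{4 K}{5}$ ($x{\left(T,K \right)} = - \frac{K \left(0 + 4\right)}{5} = - \frac{K 4}{5} = - \frac{4 K}{5}$)
$a{\left(-1 \right)} x{\left(0,4 \right)} \left(-17\right) = - \frac{\left(-4\right) 4}{5} \left(-17\right) = \left(-1\right) \left(- \frac{16}{5}\right) \left(-17\right) = \frac{16}{5} \left(-17\right) = - \frac{272}{5}$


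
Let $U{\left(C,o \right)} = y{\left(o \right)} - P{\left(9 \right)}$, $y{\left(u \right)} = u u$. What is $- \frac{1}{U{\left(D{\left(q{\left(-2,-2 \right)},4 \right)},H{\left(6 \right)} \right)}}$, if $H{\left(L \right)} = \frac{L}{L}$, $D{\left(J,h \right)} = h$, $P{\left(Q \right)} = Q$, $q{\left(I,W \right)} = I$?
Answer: $\frac{1}{8} \approx 0.125$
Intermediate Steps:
$y{\left(u \right)} = u^{2}$
$H{\left(L \right)} = 1$
$U{\left(C,o \right)} = -9 + o^{2}$ ($U{\left(C,o \right)} = o^{2} - 9 = -9 + o^{2}$)
$- \frac{1}{U{\left(D{\left(q{\left(-2,-2 \right)},4 \right)},H{\left(6 \right)} \right)}} = - \frac{1}{-9 + 1^{2}} = - \frac{1}{-9 + 1} = - \frac{1}{-8} = \left(-1\right) \left(- \frac{1}{8}\right) = \frac{1}{8}$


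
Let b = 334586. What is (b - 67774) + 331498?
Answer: 598310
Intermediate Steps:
(b - 67774) + 331498 = (334586 - 67774) + 331498 = 266812 + 331498 = 598310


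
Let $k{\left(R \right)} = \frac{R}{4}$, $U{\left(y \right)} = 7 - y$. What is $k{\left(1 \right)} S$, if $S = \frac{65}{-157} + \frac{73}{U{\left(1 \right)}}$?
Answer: $\frac{11071}{3768} \approx 2.9382$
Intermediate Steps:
$S = \frac{11071}{942}$ ($S = \frac{65}{-157} + \frac{73}{7 - 1} = 65 \left(- \frac{1}{157}\right) + \frac{73}{7 - 1} = - \frac{65}{157} + \frac{73}{6} = \frac{11071}{942} \approx 11.753$)
$k{\left(R \right)} = \frac{R}{4}$ ($k{\left(R \right)} = R \frac{1}{4} = \frac{R}{4}$)
$k{\left(1 \right)} S = \frac{1}{4} \cdot 1 \cdot \frac{11071}{942} = \frac{1}{4} \cdot \frac{11071}{942} = \frac{11071}{3768}$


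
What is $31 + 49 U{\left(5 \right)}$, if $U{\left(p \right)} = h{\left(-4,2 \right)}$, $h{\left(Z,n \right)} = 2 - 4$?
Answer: $-67$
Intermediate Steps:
$h{\left(Z,n \right)} = -2$ ($h{\left(Z,n \right)} = 2 - 4 = -2$)
$U{\left(p \right)} = -2$
$31 + 49 U{\left(5 \right)} = 31 + 49 \left(-2\right) = 31 - 98 = -67$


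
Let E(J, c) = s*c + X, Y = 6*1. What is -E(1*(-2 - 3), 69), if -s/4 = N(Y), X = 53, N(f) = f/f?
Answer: 223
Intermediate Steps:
Y = 6
N(f) = 1
s = -4 (s = -4*1 = -4)
E(J, c) = 53 - 4*c (E(J, c) = -4*c + 53 = 53 - 4*c)
-E(1*(-2 - 3), 69) = -(53 - 4*69) = -(53 - 276) = -1*(-223) = 223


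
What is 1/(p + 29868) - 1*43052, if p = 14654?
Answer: -1916761143/44522 ≈ -43052.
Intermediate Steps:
1/(p + 29868) - 1*43052 = 1/(14654 + 29868) - 1*43052 = 1/44522 - 43052 = -1916761143/44522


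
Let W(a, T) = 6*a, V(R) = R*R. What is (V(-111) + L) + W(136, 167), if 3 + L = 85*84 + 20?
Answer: 20294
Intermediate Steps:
L = 7157 (L = -3 + (85*84 + 20) = -3 + (7140 + 20) = -3 + 7160 = 7157)
V(R) = R**2
(V(-111) + L) + W(136, 167) = ((-111)**2 + 7157) + 6*136 = (12321 + 7157) + 816 = 19478 + 816 = 20294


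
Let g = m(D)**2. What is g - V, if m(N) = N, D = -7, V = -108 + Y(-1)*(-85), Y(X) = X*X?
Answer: 242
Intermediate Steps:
Y(X) = X**2
V = -193 (V = -108 + (-1)**2*(-85) = -108 + 1*(-85) = -108 - 85 = -193)
g = 49 (g = (-7)**2 = 49)
g - V = 49 - 1*(-193) = 49 + 193 = 242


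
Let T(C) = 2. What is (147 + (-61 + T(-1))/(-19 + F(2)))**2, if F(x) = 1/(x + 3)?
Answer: 199176769/8836 ≈ 22542.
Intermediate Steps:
F(x) = 1/(3 + x)
(147 + (-61 + T(-1))/(-19 + F(2)))**2 = (147 + (-61 + 2)/(-19 + 1/(3 + 2)))**2 = (147 - 59/(-19 + 1/5))**2 = (147 - 59/(-94/5))**2 = (147 - 59*(-5/94))**2 = (147 + 295/94)**2 = (14113/94)**2 = 199176769/8836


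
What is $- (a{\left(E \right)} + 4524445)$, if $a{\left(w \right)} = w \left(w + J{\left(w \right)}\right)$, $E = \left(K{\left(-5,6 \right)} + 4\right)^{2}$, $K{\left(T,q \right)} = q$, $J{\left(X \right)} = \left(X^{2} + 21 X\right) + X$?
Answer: $-5754445$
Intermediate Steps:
$J{\left(X \right)} = X^{2} + 22 X$
$E = 100$ ($E = \left(6 + 4\right)^{2} = 10^{2} = 100$)
$a{\left(w \right)} = w \left(w + w \left(22 + w\right)\right)$
$- (a{\left(E \right)} + 4524445) = - (100^{2} \left(23 + 100\right) + 4524445) = - (10000 \cdot 123 + 4524445) = - (1230000 + 4524445) = \left(-1\right) 5754445 = -5754445$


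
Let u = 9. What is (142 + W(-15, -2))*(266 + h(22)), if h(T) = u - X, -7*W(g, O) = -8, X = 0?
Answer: 275550/7 ≈ 39364.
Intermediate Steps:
W(g, O) = 8/7 (W(g, O) = -1/7*(-8) = 8/7)
h(T) = 9 (h(T) = 9 - 1*0 = 9 + 0 = 9)
(142 + W(-15, -2))*(266 + h(22)) = (142 + 8/7)*(266 + 9) = (1002/7)*275 = 275550/7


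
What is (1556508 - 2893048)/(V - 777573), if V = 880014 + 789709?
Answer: -133654/89215 ≈ -1.4981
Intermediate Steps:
V = 1669723
(1556508 - 2893048)/(V - 777573) = (1556508 - 2893048)/(1669723 - 777573) = -1336540/892150 = -1336540*1/892150 = -133654/89215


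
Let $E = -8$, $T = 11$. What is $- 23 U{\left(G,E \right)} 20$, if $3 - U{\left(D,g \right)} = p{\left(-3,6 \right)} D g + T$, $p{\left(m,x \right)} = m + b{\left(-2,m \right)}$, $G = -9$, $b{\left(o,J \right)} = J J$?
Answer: $202400$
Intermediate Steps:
$b{\left(o,J \right)} = J^{2}$
$p{\left(m,x \right)} = m + m^{2}$
$U{\left(D,g \right)} = -8 - 6 D g$ ($U{\left(D,g \right)} = 3 - \left(- 3 \left(1 - 3\right) D g + 11\right) = 3 - \left(\left(-3\right) \left(-2\right) D g + 11\right) = 3 - \left(6 D g + 11\right) = 3 - \left(11 + 6 D g\right) = -8 - 6 D g$)
$- 23 U{\left(G,E \right)} 20 = - 23 \left(-8 - \left(-54\right) \left(-8\right)\right) 20 = - 23 \left(-8 - 432\right) 20 = \left(-23\right) \left(-440\right) 20 = 10120 \cdot 20 = 202400$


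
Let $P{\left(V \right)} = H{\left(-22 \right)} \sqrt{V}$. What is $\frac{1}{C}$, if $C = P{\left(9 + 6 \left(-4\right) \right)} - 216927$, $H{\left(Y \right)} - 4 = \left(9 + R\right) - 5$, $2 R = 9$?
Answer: $- \frac{289236}{62743100897} - \frac{50 i \sqrt{15}}{188229302691} \approx -4.6098 \cdot 10^{-6} - 1.0288 \cdot 10^{-9} i$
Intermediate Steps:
$R = \frac{9}{2}$ ($R = \frac{1}{2} \cdot 9 = \frac{9}{2} \approx 4.5$)
$H{\left(Y \right)} = \frac{25}{2}$ ($H{\left(Y \right)} = 4 + \left(\left(9 + \frac{9}{2}\right) - 5\right) = 4 + \left(\frac{27}{2} - 5\right) = 4 + \frac{17}{2} = \frac{25}{2}$)
$P{\left(V \right)} = \frac{25 \sqrt{V}}{2}$
$C = -216927 + \frac{25 i \sqrt{15}}{2}$ ($C = \frac{25 \sqrt{9 + 6 \left(-4\right)}}{2} - 216927 = \frac{25 \sqrt{9 - 24}}{2} - 216927 = \frac{25 \sqrt{-15}}{2} - 216927 = \frac{25 i \sqrt{15}}{2} - 216927 = -216927 + \frac{25 i \sqrt{15}}{2} \approx -2.1693 \cdot 10^{5} + 48.412 i$)
$\frac{1}{C} = \frac{1}{-216927 + \frac{25 i \sqrt{15}}{2}}$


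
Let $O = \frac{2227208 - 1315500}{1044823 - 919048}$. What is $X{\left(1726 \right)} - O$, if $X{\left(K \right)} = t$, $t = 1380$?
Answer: $\frac{172657792}{125775} \approx 1372.8$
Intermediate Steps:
$X{\left(K \right)} = 1380$
$O = \frac{911708}{125775} \approx 7.2487$
$X{\left(1726 \right)} - O = 1380 - \frac{911708}{125775} = \frac{172657792}{125775}$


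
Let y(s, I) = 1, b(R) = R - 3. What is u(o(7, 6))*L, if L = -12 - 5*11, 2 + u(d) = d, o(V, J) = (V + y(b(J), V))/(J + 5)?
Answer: 938/11 ≈ 85.273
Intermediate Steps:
b(R) = -3 + R
o(V, J) = (1 + V)/(5 + J) (o(V, J) = (V + 1)/(J + 5) = (1 + V)/(5 + J))
u(d) = -2 + d
L = -67 (L = -12 - 55 = -67)
u(o(7, 6))*L = (-2 + (1 + 7)/(5 + 6))*(-67) = (-2 + 8/11)*(-67) = -14/11*(-67) = 938/11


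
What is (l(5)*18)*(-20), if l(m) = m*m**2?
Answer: -45000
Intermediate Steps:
l(m) = m**3
(l(5)*18)*(-20) = (5**3*18)*(-20) = (125*18)*(-20) = 2250*(-20) = -45000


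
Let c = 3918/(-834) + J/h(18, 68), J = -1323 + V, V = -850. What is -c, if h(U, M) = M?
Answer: 346451/9452 ≈ 36.654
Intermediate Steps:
J = -2173 (J = -1323 - 850 = -2173)
c = -346451/9452 (c = 3918/(-834) - 2173/68 = 3918*(-1/834) - 2173*1/68 = -653/139 - 2173/68 = -346451/9452 ≈ -36.654)
-c = -1*(-346451/9452) = 346451/9452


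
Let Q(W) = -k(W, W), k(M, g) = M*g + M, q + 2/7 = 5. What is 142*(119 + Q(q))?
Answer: 640562/49 ≈ 13073.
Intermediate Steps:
q = 33/7 (q = -2/7 + 5 = 33/7 ≈ 4.7143)
k(M, g) = M + M*g
Q(W) = -W*(1 + W)
142*(119 + Q(q)) = 142*(119 - 1*33/7*(1 + 33/7)) = 142*(119 - 1*33/7*40/7) = 142*(119 - 1320/49) = 142*(4511/49) = 640562/49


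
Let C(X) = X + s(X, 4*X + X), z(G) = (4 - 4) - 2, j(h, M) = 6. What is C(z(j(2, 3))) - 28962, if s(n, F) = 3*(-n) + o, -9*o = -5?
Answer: -260617/9 ≈ -28957.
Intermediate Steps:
o = 5/9 (o = -1/9*(-5) = 5/9 ≈ 0.55556)
z(G) = -2 (z(G) = 0 - 2 = -2)
s(n, F) = 5/9 - 3*n (s(n, F) = 3*(-n) + 5/9 = -3*n + 5/9 = 5/9 - 3*n)
C(X) = 5/9 - 2*X (C(X) = X + (5/9 - 3*X) = 5/9 - 2*X)
C(z(j(2, 3))) - 28962 = (5/9 - 2*(-2)) - 28962 = (5/9 + 4) - 28962 = 41/9 - 28962 = -260617/9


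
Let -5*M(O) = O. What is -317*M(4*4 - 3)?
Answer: 4121/5 ≈ 824.20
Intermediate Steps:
M(O) = -O/5
-317*M(4*4 - 3) = -(-317)*(4*4 - 3)/5 = -(-317)*(16 - 3)/5 = -(-317)*13/5 = -317*(-13/5) = 4121/5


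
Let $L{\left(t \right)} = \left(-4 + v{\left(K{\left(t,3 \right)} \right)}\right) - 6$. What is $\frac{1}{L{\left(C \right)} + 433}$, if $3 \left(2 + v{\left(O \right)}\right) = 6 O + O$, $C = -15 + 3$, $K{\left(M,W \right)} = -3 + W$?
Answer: $\frac{1}{421} \approx 0.0023753$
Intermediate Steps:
$C = -12$
$v{\left(O \right)} = -2 + \frac{7 O}{3}$ ($v{\left(O \right)} = -2 + \frac{6 O + O}{3} = -2 + \frac{7 O}{3}$)
$L{\left(t \right)} = -12$ ($L{\left(t \right)} = \left(-4 - \left(2 - \frac{7 \left(-3 + 3\right)}{3}\right)\right) - 6 = \left(-4 + \left(-2 + \frac{7}{3} \cdot 0\right)\right) - 6 = \left(-4 + \left(-2 + 0\right)\right) - 6 = \left(-4 - 2\right) - 6 = -6 - 6 = -12$)
$\frac{1}{L{\left(C \right)} + 433} = \frac{1}{-12 + 433} = \frac{1}{421}$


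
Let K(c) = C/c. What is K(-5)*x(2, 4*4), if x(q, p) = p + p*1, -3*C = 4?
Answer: 128/15 ≈ 8.5333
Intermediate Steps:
C = -4/3 (C = -1/3*4 = -4/3 ≈ -1.3333)
K(c) = -4/(3*c)
x(q, p) = 2*p (x(q, p) = p + p = 2*p)
K(-5)*x(2, 4*4) = (-4/3/(-5))*(2*(4*4)) = (-4/3*(-1/5))*(2*16) = (4/15)*32 = 128/15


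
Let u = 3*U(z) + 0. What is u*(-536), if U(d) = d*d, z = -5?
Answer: -40200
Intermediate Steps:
U(d) = d²
u = 75 (u = 3*(-5)² + 0 = 3*25 + 0 = 75 + 0 = 75)
u*(-536) = 75*(-536) = -40200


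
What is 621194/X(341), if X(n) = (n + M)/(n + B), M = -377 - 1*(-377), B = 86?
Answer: 265249838/341 ≈ 7.7786e+5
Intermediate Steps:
M = 0 (M = -377 + 377 = 0)
X(n) = n/(86 + n) (X(n) = (n + 0)/(n + 86) = n/(86 + n))
621194/X(341) = 621194/((341/(86 + 341))) = 621194/((341/427)) = 621194/((341*(1/427))) = 621194/(341/427) = 621194*(427/341) = 265249838/341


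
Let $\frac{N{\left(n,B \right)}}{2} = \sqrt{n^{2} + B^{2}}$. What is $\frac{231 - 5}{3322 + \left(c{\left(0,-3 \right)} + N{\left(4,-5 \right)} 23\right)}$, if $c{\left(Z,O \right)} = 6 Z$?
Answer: $\frac{187693}{2737232} - \frac{2599 \sqrt{41}}{2737232} \approx 0.062491$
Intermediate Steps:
$N{\left(n,B \right)} = 2 \sqrt{B^{2} + n^{2}}$ ($N{\left(n,B \right)} = 2 \sqrt{n^{2} + B^{2}} = 2 \sqrt{B^{2} + n^{2}}$)
$\frac{231 - 5}{3322 + \left(c{\left(0,-3 \right)} + N{\left(4,-5 \right)} 23\right)} = \frac{231 - 5}{3322 + \left(6 \cdot 0 + 2 \sqrt{\left(-5\right)^{2} + 4^{2}} \cdot 23\right)} = \frac{226}{3322 + \left(0 + 2 \sqrt{25 + 16} \cdot 23\right)} = \frac{226}{3322 + \left(0 + 2 \sqrt{41} \cdot 23\right)} = \frac{226}{3322 + \left(0 + 46 \sqrt{41}\right)} = \frac{226}{3322 + 46 \sqrt{41}}$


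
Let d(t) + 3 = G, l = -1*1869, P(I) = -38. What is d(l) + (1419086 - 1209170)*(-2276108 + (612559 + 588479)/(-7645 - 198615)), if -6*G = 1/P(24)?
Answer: -5617322880054357911/11756820 ≈ -4.7779e+11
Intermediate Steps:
l = -1869
G = 1/228 (G = -⅙/(-38) = -⅙*(-1/38) = 1/228 ≈ 0.0043860)
d(t) = -683/228 (d(t) = -3 + 1/228 = -683/228)
d(l) + (1419086 - 1209170)*(-2276108 + (612559 + 588479)/(-7645 - 198615)) = -683/228 + (1419086 - 1209170)*(-2276108 + (612559 + 588479)/(-7645 - 198615)) = -683/228 + 209916*(-2276108 + 1201038/(-206260)) = -683/228 + 209916*(-2276108 + 1201038*(-1/206260)) = -683/228 + 209916*(-2276108 - 600519/103130) = -683/228 + 209916*(-234735618559/103130) = -683/228 - 24637381052715522/51565 = -5617322880054357911/11756820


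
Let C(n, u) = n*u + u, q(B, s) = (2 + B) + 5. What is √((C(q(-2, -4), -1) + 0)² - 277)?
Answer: I*√241 ≈ 15.524*I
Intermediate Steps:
q(B, s) = 7 + B
C(n, u) = u + n*u
√((C(q(-2, -4), -1) + 0)² - 277) = √((-(1 + (7 - 2)) + 0)² - 277) = √((-(1 + 5) + 0)² - 277) = √((-1*6 + 0)² - 277) = √((-6 + 0)² - 277) = √((-6)² - 277) = √(36 - 277) = √(-241) = I*√241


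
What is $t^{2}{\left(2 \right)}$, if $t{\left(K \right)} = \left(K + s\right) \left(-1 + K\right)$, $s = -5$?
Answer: $9$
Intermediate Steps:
$t{\left(K \right)} = \left(-1 + K\right) \left(-5 + K\right)$ ($t{\left(K \right)} = \left(K - 5\right) \left(-1 + K\right) = \left(-5 + K\right) \left(-1 + K\right) = \left(-1 + K\right) \left(-5 + K\right)$)
$t^{2}{\left(2 \right)} = \left(5 + 2^{2} - 12\right)^{2} = \left(5 + 4 - 12\right)^{2} = \left(-3\right)^{2} = 9$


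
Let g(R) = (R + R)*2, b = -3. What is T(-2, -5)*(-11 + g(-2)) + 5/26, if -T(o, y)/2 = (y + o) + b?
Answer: -9875/26 ≈ -379.81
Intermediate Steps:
T(o, y) = 6 - 2*o - 2*y (T(o, y) = -2*((y + o) - 3) = -2*((o + y) - 3) = -2*(-3 + o + y) = 6 - 2*o - 2*y)
g(R) = 4*R (g(R) = (2*R)*2 = 4*R)
T(-2, -5)*(-11 + g(-2)) + 5/26 = (6 - 2*(-2) - 2*(-5))*(-11 + 4*(-2)) + 5/26 = (6 + 4 + 10)*(-11 - 8) + 5*(1/26) = 20*(-19) + 5/26 = -380 + 5/26 = -9875/26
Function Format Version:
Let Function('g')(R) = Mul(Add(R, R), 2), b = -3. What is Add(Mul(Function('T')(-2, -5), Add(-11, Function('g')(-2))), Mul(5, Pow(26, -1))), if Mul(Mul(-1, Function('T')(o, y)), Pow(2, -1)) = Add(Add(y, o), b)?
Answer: Rational(-9875, 26) ≈ -379.81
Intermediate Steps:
Function('T')(o, y) = Add(6, Mul(-2, o), Mul(-2, y)) (Function('T')(o, y) = Mul(-2, Add(Add(y, o), -3)) = Mul(-2, Add(Add(o, y), -3)) = Mul(-2, Add(-3, o, y)) = Add(6, Mul(-2, o), Mul(-2, y)))
Function('g')(R) = Mul(4, R) (Function('g')(R) = Mul(Mul(2, R), 2) = Mul(4, R))
Add(Mul(Function('T')(-2, -5), Add(-11, Function('g')(-2))), Mul(5, Pow(26, -1))) = Add(Mul(Add(6, Mul(-2, -2), Mul(-2, -5)), Add(-11, Mul(4, -2))), Mul(5, Pow(26, -1))) = Add(Mul(Add(6, 4, 10), Add(-11, -8)), Mul(5, Rational(1, 26))) = Add(Mul(20, -19), Rational(5, 26)) = Add(-380, Rational(5, 26)) = Rational(-9875, 26)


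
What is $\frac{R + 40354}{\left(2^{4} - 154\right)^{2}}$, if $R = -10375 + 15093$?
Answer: $\frac{1252}{529} \approx 2.3667$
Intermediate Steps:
$R = 4718$
$\frac{R + 40354}{\left(2^{4} - 154\right)^{2}} = \frac{4718 + 40354}{\left(2^{4} - 154\right)^{2}} = \frac{45072}{\left(16 - 154\right)^{2}} = \frac{45072}{\left(-138\right)^{2}} = \frac{45072}{19044} = 45072 \cdot \frac{1}{19044} = \frac{1252}{529}$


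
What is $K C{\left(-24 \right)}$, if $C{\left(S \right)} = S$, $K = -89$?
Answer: $2136$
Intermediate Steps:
$K C{\left(-24 \right)} = \left(-89\right) \left(-24\right) = 2136$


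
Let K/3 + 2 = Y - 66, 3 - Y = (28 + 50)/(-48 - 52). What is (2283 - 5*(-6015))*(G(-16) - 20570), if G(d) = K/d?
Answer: -266085771693/400 ≈ -6.6521e+8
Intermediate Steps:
Y = 189/50 (Y = 3 - (28 + 50)/(-48 - 52) = 3 - 78/(-100) = 3 - 78*(-1)/100 = 3 - 1*(-39/50) = 3 + 39/50 = 189/50 ≈ 3.7800)
K = -9633/50 (K = -6 + 3*(189/50 - 66) = -6 + 3*(-3111/50) = -6 - 9333/50 = -9633/50 ≈ -192.66)
G(d) = -9633/(50*d)
(2283 - 5*(-6015))*(G(-16) - 20570) = (2283 - 5*(-6015))*(-9633/50/(-16) - 20570) = (2283 + 30075)*(-9633/50*(-1/16) - 20570) = 32358*(9633/800 - 20570) = 32358*(-16446367/800) = -266085771693/400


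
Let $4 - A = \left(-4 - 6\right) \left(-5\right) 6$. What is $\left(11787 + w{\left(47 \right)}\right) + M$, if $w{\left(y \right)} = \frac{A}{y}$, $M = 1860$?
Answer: $\frac{641113}{47} \approx 13641.0$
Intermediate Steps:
$A = -296$ ($A = 4 - \left(-4 - 6\right) \left(-5\right) 6 = 4 - \left(-10\right) \left(-5\right) 6 = 4 - 50 \cdot 6 = 4 - 300 = -296$)
$w{\left(y \right)} = - \frac{296}{y}$
$\left(11787 + w{\left(47 \right)}\right) + M = \left(11787 - \frac{296}{47}\right) + 1860 = \frac{553693}{47} + 1860 = \frac{641113}{47}$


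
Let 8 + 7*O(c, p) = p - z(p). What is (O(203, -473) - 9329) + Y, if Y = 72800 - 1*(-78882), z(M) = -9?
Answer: 995999/7 ≈ 1.4229e+5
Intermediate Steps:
Y = 151682 (Y = 72800 + 78882 = 151682)
O(c, p) = 1/7 + p/7 (O(c, p) = -8/7 + (p - 1*(-9))/7 = -8/7 + (p + 9)/7 = -8/7 + (9 + p)/7 = -8/7 + (9/7 + p/7) = 1/7 + p/7)
(O(203, -473) - 9329) + Y = ((1/7 + (1/7)*(-473)) - 9329) + 151682 = ((1/7 - 473/7) - 9329) + 151682 = (-472/7 - 9329) + 151682 = -65775/7 + 151682 = 995999/7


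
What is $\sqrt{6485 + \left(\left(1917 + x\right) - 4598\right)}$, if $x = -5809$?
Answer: $i \sqrt{2005} \approx 44.777 i$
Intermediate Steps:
$\sqrt{6485 + \left(\left(1917 + x\right) - 4598\right)} = \sqrt{6485 + \left(\left(1917 - 5809\right) - 4598\right)} = \sqrt{6485 - 8490} = \sqrt{-2005} = i \sqrt{2005}$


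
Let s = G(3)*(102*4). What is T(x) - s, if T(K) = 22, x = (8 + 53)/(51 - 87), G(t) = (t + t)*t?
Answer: -7322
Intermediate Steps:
G(t) = 2*t² (G(t) = (2*t)*t = 2*t²)
x = -61/36 (x = 61/(-36) = 61*(-1/36) = -61/36 ≈ -1.6944)
s = 7344 (s = (2*3²)*(102*4) = (2*9)*408 = 18*408 = 7344)
T(x) - s = 22 - 1*7344 = 22 - 7344 = -7322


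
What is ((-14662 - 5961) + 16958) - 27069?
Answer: -30734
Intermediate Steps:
((-14662 - 5961) + 16958) - 27069 = (-20623 + 16958) - 27069 = -3665 - 27069 = -30734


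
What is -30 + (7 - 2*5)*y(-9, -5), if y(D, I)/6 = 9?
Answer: -192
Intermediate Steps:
y(D, I) = 54 (y(D, I) = 6*9 = 54)
-30 + (7 - 2*5)*y(-9, -5) = -30 + (7 - 2*5)*54 = -30 + (7 - 10)*54 = -30 - 3*54 = -30 - 162 = -192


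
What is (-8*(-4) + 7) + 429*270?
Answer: 115869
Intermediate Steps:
(-8*(-4) + 7) + 429*270 = (32 + 7) + 115830 = 39 + 115830 = 115869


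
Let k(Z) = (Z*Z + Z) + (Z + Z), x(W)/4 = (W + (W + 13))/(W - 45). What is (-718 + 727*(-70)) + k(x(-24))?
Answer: -245657108/4761 ≈ -51598.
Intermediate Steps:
x(W) = 4*(13 + 2*W)/(-45 + W) (x(W) = 4*((W + (W + 13))/(W - 45)) = 4*((W + (13 + W))/(-45 + W)) = 4*((13 + 2*W)/(-45 + W)) = 4*(13 + 2*W)/(-45 + W))
k(Z) = Z² + 3*Z (k(Z) = (Z² + Z) + 2*Z = (Z + Z²) + 2*Z = Z² + 3*Z)
(-718 + 727*(-70)) + k(x(-24)) = (-718 + 727*(-70)) + (4*(13 + 2*(-24))/(-45 - 24))*(3 + 4*(13 + 2*(-24))/(-45 - 24)) = (-718 - 50890) + (4*(13 - 48)/(-69))*(3 + 4*(13 - 48)/(-69)) = -51608 + (4*(-1/69)*(-35))*(3 + 4*(-1/69)*(-35)) = -51608 + 140*(3 + 140/69)/69 = -51608 + (140/69)*(347/69) = -51608 + 48580/4761 = -245657108/4761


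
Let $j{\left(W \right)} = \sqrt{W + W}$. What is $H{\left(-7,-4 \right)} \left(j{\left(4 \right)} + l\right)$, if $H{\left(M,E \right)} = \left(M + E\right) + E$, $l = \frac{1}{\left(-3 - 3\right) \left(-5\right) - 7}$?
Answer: $- \frac{15}{23} - 30 \sqrt{2} \approx -43.079$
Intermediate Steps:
$j{\left(W \right)} = \sqrt{2} \sqrt{W}$ ($j{\left(W \right)} = \sqrt{2 W} = \sqrt{2} \sqrt{W}$)
$l = \frac{1}{23}$ ($l = \frac{1}{\left(-6\right) \left(-5\right) - 7} = \frac{1}{30 - 7} = \frac{1}{23} \approx 0.043478$)
$H{\left(M,E \right)} = M + 2 E$ ($H{\left(M,E \right)} = \left(E + M\right) + E = M + 2 E$)
$H{\left(-7,-4 \right)} \left(j{\left(4 \right)} + l\right) = \left(-7 + 2 \left(-4\right)\right) \left(\sqrt{2} \sqrt{4} + \frac{1}{23}\right) = \left(-7 - 8\right) \left(\sqrt{2} \cdot 2 + \frac{1}{23}\right) = - 15 \left(2 \sqrt{2} + \frac{1}{23}\right) = - 15 \left(\frac{1}{23} + 2 \sqrt{2}\right) = - \frac{15}{23} - 30 \sqrt{2}$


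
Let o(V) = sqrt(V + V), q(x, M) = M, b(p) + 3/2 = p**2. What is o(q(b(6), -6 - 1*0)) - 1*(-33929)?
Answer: 33929 + 2*I*sqrt(3) ≈ 33929.0 + 3.4641*I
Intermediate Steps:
b(p) = -3/2 + p**2
o(V) = sqrt(2)*sqrt(V) (o(V) = sqrt(2*V) = sqrt(2)*sqrt(V))
o(q(b(6), -6 - 1*0)) - 1*(-33929) = sqrt(2)*sqrt(-6 - 1*0) - 1*(-33929) = sqrt(2)*sqrt(-6 + 0) + 33929 = sqrt(2)*sqrt(-6) + 33929 = sqrt(2)*(I*sqrt(6)) + 33929 = 2*I*sqrt(3) + 33929 = 33929 + 2*I*sqrt(3)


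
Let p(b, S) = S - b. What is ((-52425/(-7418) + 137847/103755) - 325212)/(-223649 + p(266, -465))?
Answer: 83431482206053/57565032301400 ≈ 1.4493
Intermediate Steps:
((-52425/(-7418) + 137847/103755) - 325212)/(-223649 + p(266, -465)) = ((-52425/(-7418) + 137847/103755) - 325212)/(-223649 + (-465 - 1*266)) = ((-52425*(-1/7418) + 137847*(1/103755)) - 325212)/(-223649 + (-465 - 266)) = ((52425/7418 + 45949/34585) - 325212)/(-223649 - 731) = (2153968307/256551530 - 325212)/(-224380) = -83431482206053/256551530*(-1/224380) = 83431482206053/57565032301400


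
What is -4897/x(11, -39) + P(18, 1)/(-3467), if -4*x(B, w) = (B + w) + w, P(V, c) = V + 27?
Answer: -67914611/232289 ≈ -292.37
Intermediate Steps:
P(V, c) = 27 + V
x(B, w) = -w/2 - B/4 (x(B, w) = -((B + w) + w)/4 = -(B + 2*w)/4 = -w/2 - B/4)
-4897/x(11, -39) + P(18, 1)/(-3467) = -4897/(-1/2*(-39) - 1/4*11) + (27 + 18)/(-3467) = -4897/(39/2 - 11/4) + 45*(-1/3467) = -4897/67/4 - 45/3467 = -4897*4/67 - 45/3467 = -19588/67 - 45/3467 = -67914611/232289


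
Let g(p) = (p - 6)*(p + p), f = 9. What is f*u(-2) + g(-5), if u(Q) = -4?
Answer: 74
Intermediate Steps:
g(p) = 2*p*(-6 + p) (g(p) = (-6 + p)*(2*p) = 2*p*(-6 + p))
f*u(-2) + g(-5) = 9*(-4) + 2*(-5)*(-6 - 5) = -36 + 2*(-5)*(-11) = -36 + 110 = 74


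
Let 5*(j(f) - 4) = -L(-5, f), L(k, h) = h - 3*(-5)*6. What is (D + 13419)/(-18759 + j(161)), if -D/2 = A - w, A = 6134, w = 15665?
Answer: -54135/31342 ≈ -1.7272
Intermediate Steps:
L(k, h) = 90 + h (L(k, h) = h + 15*6 = h + 90 = 90 + h)
D = 19062 (D = -2*(6134 - 1*15665) = -2*(6134 - 15665) = -2*(-9531) = 19062)
j(f) = -14 - f/5 (j(f) = 4 + (-(90 + f))/5 = 4 + (-90 - f)/5 = 4 + (-18 - f/5) = -14 - f/5)
(D + 13419)/(-18759 + j(161)) = (19062 + 13419)/(-18759 + (-14 - ⅕*161)) = 32481/(-18759 + (-14 - 161/5)) = 32481/(-18759 - 231/5) = 32481/(-94026/5) = 32481*(-5/94026) = -54135/31342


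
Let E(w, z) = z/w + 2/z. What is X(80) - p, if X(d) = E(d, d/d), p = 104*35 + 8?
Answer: -291679/80 ≈ -3646.0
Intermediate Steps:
E(w, z) = 2/z + z/w
p = 3648 (p = 3640 + 8 = 3648)
X(d) = 2 + 1/d (X(d) = 2/((d/d)) + (d/d)/d = 2/1 + 1/d = 2*1 + 1/d = 2 + 1/d)
X(80) - p = (2 + 1/80) - 1*3648 = (2 + 1/80) - 3648 = 161/80 - 3648 = -291679/80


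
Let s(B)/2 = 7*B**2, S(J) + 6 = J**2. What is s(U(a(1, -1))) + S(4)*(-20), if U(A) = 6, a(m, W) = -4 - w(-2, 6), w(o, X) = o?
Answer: 304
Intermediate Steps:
a(m, W) = -2 (a(m, W) = -4 - 1*(-2) = -4 + 2 = -2)
S(J) = -6 + J**2
s(B) = 14*B**2 (s(B) = 2*(7*B**2) = 14*B**2)
s(U(a(1, -1))) + S(4)*(-20) = 14*6**2 + (-6 + 4**2)*(-20) = 14*36 + (-6 + 16)*(-20) = 504 + 10*(-20) = 504 - 200 = 304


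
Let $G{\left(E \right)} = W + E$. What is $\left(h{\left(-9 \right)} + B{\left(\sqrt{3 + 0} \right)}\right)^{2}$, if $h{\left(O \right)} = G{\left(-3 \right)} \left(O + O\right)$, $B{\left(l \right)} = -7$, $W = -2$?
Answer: $6889$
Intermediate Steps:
$G{\left(E \right)} = -2 + E$
$h{\left(O \right)} = - 10 O$ ($h{\left(O \right)} = \left(-2 - 3\right) \left(O + O\right) = - 5 \cdot 2 O = - 10 O$)
$\left(h{\left(-9 \right)} + B{\left(\sqrt{3 + 0} \right)}\right)^{2} = \left(\left(-10\right) \left(-9\right) - 7\right)^{2} = \left(90 - 7\right)^{2} = 83^{2} = 6889$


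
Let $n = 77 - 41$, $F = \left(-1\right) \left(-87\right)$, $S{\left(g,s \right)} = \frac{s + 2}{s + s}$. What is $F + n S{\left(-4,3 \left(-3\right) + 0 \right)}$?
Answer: $101$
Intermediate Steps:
$S{\left(g,s \right)} = \frac{2 + s}{2 s}$
$F = 87$
$n = 36$
$F + n S{\left(-4,3 \left(-3\right) + 0 \right)} = 87 + 36 \frac{2 + \left(3 \left(-3\right) + 0\right)}{2 \left(3 \left(-3\right) + 0\right)} = 87 + 36 \frac{2 + \left(-9 + 0\right)}{2 \left(-9 + 0\right)} = 87 + 36 \frac{2 - 9}{2 \left(-9\right)} = 87 + 36 \cdot \frac{1}{2} \left(- \frac{1}{9}\right) \left(-7\right) = 87 + 36 \cdot \frac{7}{18} = 87 + 14 = 101$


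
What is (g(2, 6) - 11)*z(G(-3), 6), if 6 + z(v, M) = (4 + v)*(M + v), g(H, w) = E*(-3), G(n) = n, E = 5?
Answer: 78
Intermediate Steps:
g(H, w) = -15 (g(H, w) = 5*(-3) = -15)
z(v, M) = -6 + (4 + v)*(M + v)
(g(2, 6) - 11)*z(G(-3), 6) = (-15 - 11)*(-6 + (-3)² + 4*6 + 4*(-3) + 6*(-3)) = -26*(-6 + 9 + 24 - 12 - 18) = -26*(-3) = 78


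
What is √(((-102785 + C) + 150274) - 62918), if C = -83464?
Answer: I*√98893 ≈ 314.47*I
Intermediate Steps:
√(((-102785 + C) + 150274) - 62918) = √(((-102785 - 83464) + 150274) - 62918) = √((-186249 + 150274) - 62918) = √(-35975 - 62918) = √(-98893) = I*√98893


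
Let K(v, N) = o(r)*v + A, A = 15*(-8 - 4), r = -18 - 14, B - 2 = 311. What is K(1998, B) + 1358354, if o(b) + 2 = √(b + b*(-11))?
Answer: 1354178 + 15984*√5 ≈ 1.3899e+6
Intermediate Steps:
B = 313 (B = 2 + 311 = 313)
r = -32
o(b) = -2 + √10*√(-b) (o(b) = -2 + √(b + b*(-11)) = -2 + √(b - 11*b) = -2 + √(-10*b) = -2 + √10*√(-b))
A = -180 (A = 15*(-12) = -180)
K(v, N) = -180 + v*(-2 + 8*√5) (K(v, N) = (-2 + √10*√(-1*(-32)))*v - 180 = (-2 + √10*√32)*v - 180 = (-2 + √10*(4*√2))*v - 180 = (-2 + 8*√5)*v - 180 = v*(-2 + 8*√5) - 180 = -180 + v*(-2 + 8*√5))
K(1998, B) + 1358354 = (-180 - 2*1998 + 8*1998*√5) + 1358354 = (-180 - 3996 + 15984*√5) + 1358354 = (-4176 + 15984*√5) + 1358354 = 1354178 + 15984*√5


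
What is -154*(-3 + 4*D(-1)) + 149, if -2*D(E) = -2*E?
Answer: 1227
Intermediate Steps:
D(E) = E (D(E) = -(-1)*E = E)
-154*(-3 + 4*D(-1)) + 149 = -154*(-3 + 4*(-1)) + 149 = -154*(-3 - 4) + 149 = -154*(-7) + 149 = 1078 + 149 = 1227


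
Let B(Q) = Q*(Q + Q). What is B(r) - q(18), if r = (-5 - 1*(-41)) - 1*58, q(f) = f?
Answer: 950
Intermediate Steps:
r = -22 (r = (-5 + 41) - 58 = 36 - 58 = -22)
B(Q) = 2*Q² (B(Q) = Q*(2*Q) = 2*Q²)
B(r) - q(18) = 2*(-22)² - 1*18 = 2*484 - 18 = 968 - 18 = 950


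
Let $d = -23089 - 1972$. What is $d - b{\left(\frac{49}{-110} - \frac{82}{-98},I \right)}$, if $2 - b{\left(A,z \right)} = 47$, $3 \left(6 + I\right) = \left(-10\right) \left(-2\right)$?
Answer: $-25016$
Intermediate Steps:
$I = \frac{2}{3}$ ($I = -6 + \frac{\left(-10\right) \left(-2\right)}{3} = -6 + \frac{1}{3} \cdot 20 = -6 + \frac{20}{3} = \frac{2}{3} \approx 0.66667$)
$b{\left(A,z \right)} = -45$ ($b{\left(A,z \right)} = 2 - 47 = -45$)
$d = -25061$
$d - b{\left(\frac{49}{-110} - \frac{82}{-98},I \right)} = -25061 - -45 = -25061 + 45 = -25016$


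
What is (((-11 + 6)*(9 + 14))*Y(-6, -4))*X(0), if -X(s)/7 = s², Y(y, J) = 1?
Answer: 0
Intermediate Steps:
X(s) = -7*s²
(((-11 + 6)*(9 + 14))*Y(-6, -4))*X(0) = (((-11 + 6)*(9 + 14))*1)*(-7*0²) = (-5*23*1)*(-7*0) = -115*1*0 = -115*0 = 0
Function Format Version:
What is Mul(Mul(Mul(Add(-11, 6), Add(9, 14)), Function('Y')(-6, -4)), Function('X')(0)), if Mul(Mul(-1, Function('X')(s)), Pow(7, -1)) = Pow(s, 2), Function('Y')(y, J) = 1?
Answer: 0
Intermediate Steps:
Function('X')(s) = Mul(-7, Pow(s, 2))
Mul(Mul(Mul(Add(-11, 6), Add(9, 14)), Function('Y')(-6, -4)), Function('X')(0)) = Mul(Mul(Mul(Add(-11, 6), Add(9, 14)), 1), Mul(-7, Pow(0, 2))) = Mul(Mul(Mul(-5, 23), 1), Mul(-7, 0)) = Mul(Mul(-115, 1), 0) = Mul(-115, 0) = 0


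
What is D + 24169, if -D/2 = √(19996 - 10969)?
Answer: 24169 - 6*√1003 ≈ 23979.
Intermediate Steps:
D = -6*√1003 (D = -2*√(19996 - 10969) = -6*√1003 ≈ -190.02)
D + 24169 = -6*√1003 + 24169 = 24169 - 6*√1003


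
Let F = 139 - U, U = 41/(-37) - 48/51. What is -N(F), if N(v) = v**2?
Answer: -7871238400/395641 ≈ -19895.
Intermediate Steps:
U = -1289/629 (U = 41*(-1/37) - 48*1/51 = -41/37 - 16/17 = -1289/629 ≈ -2.0493)
F = 88720/629 (F = 139 - 1*(-1289/629) = 139 + 1289/629 = 88720/629 ≈ 141.05)
-N(F) = -(88720/629)**2 = -1*7871238400/395641 = -7871238400/395641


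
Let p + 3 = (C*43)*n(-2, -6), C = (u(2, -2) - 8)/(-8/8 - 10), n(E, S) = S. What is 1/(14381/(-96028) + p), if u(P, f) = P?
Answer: -1056308/151978459 ≈ -0.0069504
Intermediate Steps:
C = 6/11 (C = (2 - 8)/(-8/8 - 10) = -6/(-8*⅛ - 10) = -6/(-1 - 10) = -6/(-11) = -6*(-1/11) = 6/11 ≈ 0.54545)
p = -1581/11 (p = -3 + ((6/11)*43)*(-6) = -3 + (258/11)*(-6) = -3 - 1548/11 = -1581/11 ≈ -143.73)
1/(14381/(-96028) + p) = 1/(14381/(-96028) - 1581/11) = 1/(14381*(-1/96028) - 1581/11) = 1/(-14381/96028 - 1581/11) = 1/(-151978459/1056308) = -1056308/151978459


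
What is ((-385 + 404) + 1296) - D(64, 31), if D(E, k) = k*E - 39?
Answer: -630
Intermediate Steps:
D(E, k) = -39 + E*k (D(E, k) = E*k - 39 = -39 + E*k)
((-385 + 404) + 1296) - D(64, 31) = ((-385 + 404) + 1296) - (-39 + 64*31) = (19 + 1296) - (-39 + 1984) = 1315 - 1*1945 = 1315 - 1945 = -630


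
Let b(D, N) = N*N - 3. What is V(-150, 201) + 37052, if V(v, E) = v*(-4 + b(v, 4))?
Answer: 35702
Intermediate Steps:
b(D, N) = -3 + N² (b(D, N) = N² - 3 = -3 + N²)
V(v, E) = 9*v (V(v, E) = v*(-4 + (-3 + 4²)) = v*(-4 + (-3 + 16)) = v*(-4 + 13) = v*9 = 9*v)
V(-150, 201) + 37052 = 9*(-150) + 37052 = -1350 + 37052 = 35702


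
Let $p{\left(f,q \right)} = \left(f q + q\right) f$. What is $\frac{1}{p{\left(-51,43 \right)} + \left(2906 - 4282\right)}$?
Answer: $\frac{1}{108274} \approx 9.2358 \cdot 10^{-6}$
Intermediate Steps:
$p{\left(f,q \right)} = f \left(q + f q\right)$ ($p{\left(f,q \right)} = \left(q + f q\right) f = f \left(q + f q\right)$)
$\frac{1}{p{\left(-51,43 \right)} + \left(2906 - 4282\right)} = \frac{1}{\left(-51\right) 43 \left(1 - 51\right) + \left(2906 - 4282\right)} = \frac{1}{\left(-51\right) 43 \left(-50\right) - 1376} = \frac{1}{109650 - 1376} = \frac{1}{108274}$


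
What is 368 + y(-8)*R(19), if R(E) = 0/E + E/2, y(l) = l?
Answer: 292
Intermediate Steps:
R(E) = E/2 (R(E) = 0 + E*(½) = 0 + E/2 = E/2)
368 + y(-8)*R(19) = 368 - 4*19 = 368 - 8*19/2 = 368 - 76 = 292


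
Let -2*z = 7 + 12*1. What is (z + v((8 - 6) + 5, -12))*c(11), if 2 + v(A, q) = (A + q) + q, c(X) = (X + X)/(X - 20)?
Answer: 209/3 ≈ 69.667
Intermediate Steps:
z = -19/2 (z = -(7 + 12*1)/2 = -(7 + 12)/2 = -½*19 = -19/2 ≈ -9.5000)
c(X) = 2*X/(-20 + X) (c(X) = (2*X)/(-20 + X) = 2*X/(-20 + X))
v(A, q) = -2 + A + 2*q (v(A, q) = -2 + ((A + q) + q) = -2 + (A + 2*q) = -2 + A + 2*q)
(z + v((8 - 6) + 5, -12))*c(11) = (-19/2 + (-2 + ((8 - 6) + 5) + 2*(-12)))*(2*11/(-20 + 11)) = (-19/2 + (-2 + (2 + 5) - 24))*(2*11/(-9)) = (-19/2 + (-2 + 7 - 24))*(2*11*(-⅑)) = (-19/2 - 19)*(-22/9) = -57/2*(-22/9) = 209/3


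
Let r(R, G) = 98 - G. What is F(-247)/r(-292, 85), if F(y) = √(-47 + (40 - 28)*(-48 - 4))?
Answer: I*√671/13 ≈ 1.9926*I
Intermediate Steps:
F(y) = I*√671 (F(y) = √(-47 + 12*(-52)) = √(-47 - 624) = √(-671) = I*√671)
F(-247)/r(-292, 85) = (I*√671)/(98 - 1*85) = (I*√671)/(98 - 85) = (I*√671)/13 = (I*√671)*(1/13) = I*√671/13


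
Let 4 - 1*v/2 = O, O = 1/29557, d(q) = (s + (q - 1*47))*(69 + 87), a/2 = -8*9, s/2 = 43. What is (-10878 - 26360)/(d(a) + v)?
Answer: 550321783/241953603 ≈ 2.2745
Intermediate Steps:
s = 86 (s = 2*43 = 86)
a = -144 (a = 2*(-8*9) = 2*(-72) = -144)
d(q) = 6084 + 156*q (d(q) = (86 + (q - 1*47))*(69 + 87) = (86 + (q - 47))*156 = (86 + (-47 + q))*156 = (39 + q)*156 = 6084 + 156*q)
O = 1/29557 ≈ 3.3833e-5
v = 236454/29557 (v = 8 - 2*1/29557 = 8 - 2/29557 = 236454/29557 ≈ 7.9999)
(-10878 - 26360)/(d(a) + v) = (-10878 - 26360)/((6084 + 156*(-144)) + 236454/29557) = -37238/((6084 - 22464) + 236454/29557) = -37238/(-16380 + 236454/29557) = -37238/(-483907206/29557) = -37238*(-29557/483907206) = 550321783/241953603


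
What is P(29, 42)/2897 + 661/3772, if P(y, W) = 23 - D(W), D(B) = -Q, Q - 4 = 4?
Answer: 2031849/10927484 ≈ 0.18594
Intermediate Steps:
Q = 8 (Q = 4 + 4 = 8)
D(B) = -8 (D(B) = -1*8 = -8)
P(y, W) = 31 (P(y, W) = 23 - 1*(-8) = 23 + 8 = 31)
P(29, 42)/2897 + 661/3772 = 31/2897 + 661/3772 = 2031849/10927484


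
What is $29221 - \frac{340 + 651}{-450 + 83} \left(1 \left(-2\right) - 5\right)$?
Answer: $\frac{10717170}{367} \approx 29202.0$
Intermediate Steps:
$29221 - \frac{340 + 651}{-450 + 83} \left(1 \left(-2\right) - 5\right) = 29221 - \frac{991}{-367} \left(-2 - 5\right) = 29221 - 991 \left(- \frac{1}{367}\right) \left(-7\right) = 29221 - \left(- \frac{991}{367}\right) \left(-7\right) = 29221 - \frac{6937}{367} = \frac{10717170}{367}$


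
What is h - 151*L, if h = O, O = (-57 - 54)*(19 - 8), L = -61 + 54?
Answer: -164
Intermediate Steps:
L = -7
O = -1221 (O = -111*11 = -1221)
h = -1221
h - 151*L = -1221 - 151*(-7) = -1221 + 1057 = -164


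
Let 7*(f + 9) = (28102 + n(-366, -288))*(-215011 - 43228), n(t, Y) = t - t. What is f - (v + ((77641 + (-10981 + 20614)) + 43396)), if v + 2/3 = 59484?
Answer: -21775090543/21 ≈ -1.0369e+9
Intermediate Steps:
n(t, Y) = 0
v = 178450/3 (v = -⅔ + 59484 = 178450/3 ≈ 59483.)
f = -7257032441/7 (f = -9 + ((28102 + 0)*(-215011 - 43228))/7 = -9 + (28102*(-258239))/7 = -9 + (⅐)*(-7257032378) = -9 - 7257032378/7 = -7257032441/7 ≈ -1.0367e+9)
f - (v + ((77641 + (-10981 + 20614)) + 43396)) = -7257032441/7 - (178450/3 + ((77641 + (-10981 + 20614)) + 43396)) = -7257032441/7 - (178450/3 + ((77641 + 9633) + 43396)) = -7257032441/7 - (178450/3 + (87274 + 43396)) = -7257032441/7 - (178450/3 + 130670) = -7257032441/7 - 1*570460/3 = -7257032441/7 - 570460/3 = -21775090543/21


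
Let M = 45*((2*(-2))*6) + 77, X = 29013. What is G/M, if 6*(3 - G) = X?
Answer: 9665/2006 ≈ 4.8180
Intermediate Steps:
G = -9665/2 (G = 3 - ⅙*29013 = 3 - 9671/2 = -9665/2 ≈ -4832.5)
M = -1003 (M = 45*(-4*6) + 77 = 45*(-24) + 77 = -1080 + 77 = -1003)
G/M = -9665/2/(-1003) = -9665/2*(-1/1003) = 9665/2006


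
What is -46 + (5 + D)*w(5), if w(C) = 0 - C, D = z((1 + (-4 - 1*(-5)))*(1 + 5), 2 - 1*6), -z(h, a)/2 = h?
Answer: 49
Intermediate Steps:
z(h, a) = -2*h
D = -24 (D = -2*(1 + (-4 - 1*(-5)))*(1 + 5) = -2*(1 + (-4 + 5))*6 = -2*(1 + 1)*6 = -4*6 = -2*12 = -24)
w(C) = -C
-46 + (5 + D)*w(5) = -46 + (5 - 24)*(-1*5) = -46 - 19*(-5) = -46 + 95 = 49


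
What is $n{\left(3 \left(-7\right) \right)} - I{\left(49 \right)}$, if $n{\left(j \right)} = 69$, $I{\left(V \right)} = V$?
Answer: $20$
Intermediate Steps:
$n{\left(3 \left(-7\right) \right)} - I{\left(49 \right)} = 69 - 49 = 20$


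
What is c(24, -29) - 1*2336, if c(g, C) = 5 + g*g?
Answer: -1755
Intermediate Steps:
c(g, C) = 5 + g²
c(24, -29) - 1*2336 = (5 + 24²) - 1*2336 = (5 + 576) - 2336 = 581 - 2336 = -1755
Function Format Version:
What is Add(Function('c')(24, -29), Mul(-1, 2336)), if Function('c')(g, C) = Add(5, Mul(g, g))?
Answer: -1755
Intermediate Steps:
Function('c')(g, C) = Add(5, Pow(g, 2))
Add(Function('c')(24, -29), Mul(-1, 2336)) = Add(Add(5, Pow(24, 2)), Mul(-1, 2336)) = Add(Add(5, 576), -2336) = Add(581, -2336) = -1755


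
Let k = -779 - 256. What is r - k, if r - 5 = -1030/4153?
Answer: 4318090/4153 ≈ 1039.8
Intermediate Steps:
r = 19735/4153 (r = 5 - 1030/4153 = 19735/4153 ≈ 4.7520)
k = -1035
r - k = 19735/4153 - 1*(-1035) = 19735/4153 + 1035 = 4318090/4153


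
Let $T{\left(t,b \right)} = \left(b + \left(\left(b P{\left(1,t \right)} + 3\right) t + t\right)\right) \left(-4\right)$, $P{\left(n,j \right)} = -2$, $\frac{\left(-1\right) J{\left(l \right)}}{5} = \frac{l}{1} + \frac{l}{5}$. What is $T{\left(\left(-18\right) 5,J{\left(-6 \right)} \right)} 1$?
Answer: $-24624$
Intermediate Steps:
$J{\left(l \right)} = - 6 l$ ($J{\left(l \right)} = - 5 \left(\frac{l}{1} + \frac{l}{5}\right) = - 5 \left(l 1 + l \frac{1}{5}\right) = - 5 \left(l + \frac{l}{5}\right) = - 5 \frac{6 l}{5} = - 6 l$)
$T{\left(t,b \right)} = - 4 b - 4 t - 4 t \left(3 - 2 b\right)$ ($T{\left(t,b \right)} = \left(b + \left(\left(b \left(-2\right) + 3\right) t + t\right)\right) \left(-4\right) = \left(b + \left(\left(- 2 b + 3\right) t + t\right)\right) \left(-4\right) = \left(b + \left(\left(3 - 2 b\right) t + t\right)\right) \left(-4\right) = \left(b + \left(t \left(3 - 2 b\right) + t\right)\right) \left(-4\right) = \left(b + \left(t + t \left(3 - 2 b\right)\right)\right) \left(-4\right) = \left(b + t + t \left(3 - 2 b\right)\right) \left(-4\right) = - 4 b - 4 t - 4 t \left(3 - 2 b\right)$)
$T{\left(\left(-18\right) 5,J{\left(-6 \right)} \right)} 1 = \left(- 16 \left(\left(-18\right) 5\right) - 4 \left(\left(-6\right) \left(-6\right)\right) + 8 \left(\left(-6\right) \left(-6\right)\right) \left(\left(-18\right) 5\right)\right) 1 = \left(\left(-16\right) \left(-90\right) - 144 + 8 \cdot 36 \left(-90\right)\right) 1 = \left(1440 - 144 - 25920\right) 1 = \left(-24624\right) 1 = -24624$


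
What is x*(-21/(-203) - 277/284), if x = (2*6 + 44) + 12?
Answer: -122077/2059 ≈ -59.289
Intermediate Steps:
x = 68 (x = (12 + 44) + 12 = 56 + 12 = 68)
x*(-21/(-203) - 277/284) = 68*(-21/(-203) - 277/284) = 68*(-21*(-1/203) - 277*1/284) = 68*(3/29 - 277/284) = 68*(-7181/8236) = -122077/2059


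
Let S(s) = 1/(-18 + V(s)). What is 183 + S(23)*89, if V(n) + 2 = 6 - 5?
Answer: 3388/19 ≈ 178.32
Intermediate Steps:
V(n) = -1 (V(n) = -2 + (6 - 5) = -2 + 1 = -1)
S(s) = -1/19 (S(s) = 1/(-18 - 1) = 1/(-19) = -1/19)
183 + S(23)*89 = 183 - 1/19*89 = 183 - 89/19 = 3388/19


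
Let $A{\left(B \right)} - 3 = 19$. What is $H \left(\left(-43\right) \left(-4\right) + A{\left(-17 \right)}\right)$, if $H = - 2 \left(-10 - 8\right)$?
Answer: $6984$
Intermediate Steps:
$A{\left(B \right)} = 22$ ($A{\left(B \right)} = 3 + 19 = 22$)
$H = 36$ ($H = \left(-2\right) \left(-18\right) = 36$)
$H \left(\left(-43\right) \left(-4\right) + A{\left(-17 \right)}\right) = 36 \left(\left(-43\right) \left(-4\right) + 22\right) = 36 \left(172 + 22\right) = 36 \cdot 194 = 6984$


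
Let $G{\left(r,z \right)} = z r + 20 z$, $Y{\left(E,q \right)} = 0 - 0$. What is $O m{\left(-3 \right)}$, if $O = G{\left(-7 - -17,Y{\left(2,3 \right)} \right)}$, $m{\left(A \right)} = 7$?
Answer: $0$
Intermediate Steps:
$Y{\left(E,q \right)} = 0$ ($Y{\left(E,q \right)} = 0 + 0 = 0$)
$G{\left(r,z \right)} = 20 z + r z$ ($G{\left(r,z \right)} = r z + 20 z = 20 z + r z$)
$O = 0$ ($O = 0 \left(20 - -10\right) = 0 \left(20 + \left(-7 + 17\right)\right) = 0 \left(20 + 10\right) = 0 \cdot 30 = 0$)
$O m{\left(-3 \right)} = 0 \cdot 7 = 0$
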